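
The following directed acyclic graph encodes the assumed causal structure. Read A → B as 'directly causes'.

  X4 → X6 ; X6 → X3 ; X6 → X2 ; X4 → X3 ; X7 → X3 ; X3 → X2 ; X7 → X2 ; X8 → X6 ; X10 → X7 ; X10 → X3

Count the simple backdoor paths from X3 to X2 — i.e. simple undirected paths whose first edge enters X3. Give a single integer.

4

A backdoor path from X3 to X2 is any simple undirected path whose first edge points into X3 (i.e. leaves X3 via a parent).
Parents of X3: {X10, X4, X6, X7}.
Enumerating:
  P1: X3 <- X4 -> X6 -> X2
  P2: X3 <- X10 -> X7 -> X2
  P3: X3 <- X6 -> X2
  P4: X3 <- X7 -> X2
That exhausts the simple backdoor paths. Count: 4.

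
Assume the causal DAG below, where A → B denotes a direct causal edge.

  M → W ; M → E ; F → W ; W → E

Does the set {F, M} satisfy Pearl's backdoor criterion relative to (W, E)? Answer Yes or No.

Yes

Backdoor paths from W to E (paths whose first edge points into W):
  P1: W <- M -> E
Condition 1 (no descendant of W in the set): holds — descendants of W are {E}; none are in {F, M}.
Condition 2 (every backdoor path blocked by {F, M}):
  P1: blocked at fork node M ∈ conditioning set.
{F, M} satisfies the backdoor criterion.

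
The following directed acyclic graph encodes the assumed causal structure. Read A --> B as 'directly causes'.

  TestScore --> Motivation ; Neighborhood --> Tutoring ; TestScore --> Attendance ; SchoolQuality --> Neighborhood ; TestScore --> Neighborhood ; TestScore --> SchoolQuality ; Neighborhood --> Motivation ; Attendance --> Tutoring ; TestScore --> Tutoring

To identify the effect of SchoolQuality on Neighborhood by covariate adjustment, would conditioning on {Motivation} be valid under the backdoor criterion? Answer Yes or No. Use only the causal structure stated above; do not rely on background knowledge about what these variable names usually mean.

No

Backdoor paths from SchoolQuality to Neighborhood (paths whose first edge points into SchoolQuality):
  P1: SchoolQuality <- TestScore -> Attendance -> Tutoring <- Neighborhood
  P2: SchoolQuality <- TestScore -> Neighborhood
  P3: SchoolQuality <- TestScore -> Tutoring <- Neighborhood
  P4: SchoolQuality <- TestScore -> Motivation <- Neighborhood
Condition 1 (no descendant of SchoolQuality in the set): FAILS — Motivation is a descendant of SchoolQuality.
Condition 2 (every backdoor path blocked by {Motivation}):
  P1: blocked at collider Tutoring (neither it nor any descendant is in the conditioning set).
  P2: open — no interior node is in the conditioning set.
  P3: blocked at collider Tutoring (neither it nor any descendant is in the conditioning set).
  P4: open — collider(s) Motivation are conditioned on (or have a conditioned descendant) and no non-collider on the path is in the set.
{Motivation} does not satisfy the backdoor criterion.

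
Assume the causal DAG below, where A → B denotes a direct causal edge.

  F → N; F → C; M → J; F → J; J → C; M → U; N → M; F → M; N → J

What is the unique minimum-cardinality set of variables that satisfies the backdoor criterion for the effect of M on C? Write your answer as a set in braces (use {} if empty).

Variables eligible for adjustment (non-descendants of M, excluding M and C): {F, N}.
Backdoor paths from M to C:
  P1: M <- F -> N -> J -> C
  P2: M <- F -> J -> C
  P3: M <- F -> C
  P4: M <- N <- F -> J -> C
  P5: M <- N <- F -> C
  P6: M <- N -> J <- F -> C
  P7: M <- N -> J -> C
The empty set is not sufficient: P1 (M <- F -> N -> J -> C) has no collider blocking it and no conditioned non-collider, so it is open.
Try {F, N}:
  P1: blocked at fork node F ∈ conditioning set.
  P2: blocked at fork node F ∈ conditioning set.
  P3: blocked at fork node F ∈ conditioning set.
  P4: blocked at chain node N ∈ conditioning set.
  P5: blocked at chain node N ∈ conditioning set.
  P6: blocked at fork node N ∈ conditioning set.
  P7: blocked at fork node N ∈ conditioning set.
{F, N} contains no descendant of M and blocks every backdoor path.
Every element of {F, N} is needed (dropping F leaves P2 open; dropping N leaves P7 open), so no proper subset is valid.
Among all size-2 subsets of the eligible variables, only {F, N} blocks every backdoor path, so it is the unique smallest valid adjustment set.

{F, N}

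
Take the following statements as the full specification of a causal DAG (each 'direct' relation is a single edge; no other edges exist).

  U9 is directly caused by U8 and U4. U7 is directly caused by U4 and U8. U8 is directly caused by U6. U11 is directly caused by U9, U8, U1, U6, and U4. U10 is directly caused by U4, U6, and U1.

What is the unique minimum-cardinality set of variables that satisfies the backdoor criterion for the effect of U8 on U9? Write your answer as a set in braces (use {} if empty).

{}

Variables eligible for adjustment (non-descendants of U8, excluding U8 and U9): {U1, U10, U4, U6}.
Backdoor paths from U8 to U9:
  P1: U8 <- U6 -> U10 <- U4 -> U9
  P2: U8 <- U6 -> U10 <- U4 -> U11 <- U9
  P3: U8 <- U6 -> U10 <- U1 -> U11 <- U4 -> U9
  P4: U8 <- U6 -> U10 <- U1 -> U11 <- U9
  P5: U8 <- U6 -> U11 <- U4 -> U9
  P6: U8 <- U6 -> U11 <- U1 -> U10 <- U4 -> U9
  P7: U8 <- U6 -> U11 <- U9
Each backdoor path contains an unconditioned collider, so every path is already blocked with the empty conditioning set:
  P1: blocked at collider U10 (neither it nor any descendant is in the conditioning set).
  P2: blocked at collider U10 (neither it nor any descendant is in the conditioning set).
  P3: blocked at collider U10 (neither it nor any descendant is in the conditioning set).
  P4: blocked at collider U10 (neither it nor any descendant is in the conditioning set).
  P5: blocked at collider U11 (neither it nor any descendant is in the conditioning set).
  P6: blocked at collider U11 (neither it nor any descendant is in the conditioning set).
  P7: blocked at collider U11 (neither it nor any descendant is in the conditioning set).
The empty set is therefore the unique smallest valid set.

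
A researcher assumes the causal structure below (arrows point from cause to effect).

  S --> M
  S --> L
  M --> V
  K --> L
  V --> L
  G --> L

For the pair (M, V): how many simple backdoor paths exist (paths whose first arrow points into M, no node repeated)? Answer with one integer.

A backdoor path from M to V is any simple undirected path whose first edge points into M (i.e. leaves M via a parent).
Parents of M: {S}.
Enumerating:
  P1: M <- S -> L <- V
That exhausts the simple backdoor paths. Count: 1.

1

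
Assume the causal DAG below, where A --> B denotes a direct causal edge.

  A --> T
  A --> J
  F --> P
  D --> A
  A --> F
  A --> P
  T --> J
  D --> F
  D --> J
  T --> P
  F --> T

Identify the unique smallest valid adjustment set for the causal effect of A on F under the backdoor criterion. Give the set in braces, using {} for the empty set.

Variables eligible for adjustment (non-descendants of A, excluding A and F): {D}.
Backdoor paths from A to F:
  P1: A <- D -> F
  P2: A <- D -> J <- T <- F
  P3: A <- D -> J <- T -> P <- F
The empty set is not sufficient: P1 (A <- D -> F) has no collider blocking it and no conditioned non-collider, so it is open.
Try {D}:
  P1: blocked at fork node D ∈ conditioning set.
  P2: blocked at fork node D ∈ conditioning set.
  P3: blocked at fork node D ∈ conditioning set.
{D} contains no descendant of A and blocks every backdoor path.
{D} is the unique smallest valid adjustment set.

{D}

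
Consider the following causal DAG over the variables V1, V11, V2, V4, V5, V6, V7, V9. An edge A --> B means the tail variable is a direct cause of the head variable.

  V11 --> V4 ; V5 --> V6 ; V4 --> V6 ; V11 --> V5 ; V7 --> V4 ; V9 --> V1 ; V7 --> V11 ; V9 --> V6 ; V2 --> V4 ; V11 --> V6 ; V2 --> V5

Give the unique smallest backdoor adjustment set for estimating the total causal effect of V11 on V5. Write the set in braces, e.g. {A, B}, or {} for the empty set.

Variables eligible for adjustment (non-descendants of V11, excluding V11 and V5): {V1, V2, V7, V9}.
Backdoor paths from V11 to V5:
  P1: V11 <- V7 -> V4 <- V2 -> V5
  P2: V11 <- V7 -> V4 -> V6 <- V5
Each backdoor path contains an unconditioned collider, so every path is already blocked with the empty conditioning set:
  P1: blocked at collider V4 (neither it nor any descendant is in the conditioning set).
  P2: blocked at collider V6 (neither it nor any descendant is in the conditioning set).
The empty set is therefore the unique smallest valid set.

{}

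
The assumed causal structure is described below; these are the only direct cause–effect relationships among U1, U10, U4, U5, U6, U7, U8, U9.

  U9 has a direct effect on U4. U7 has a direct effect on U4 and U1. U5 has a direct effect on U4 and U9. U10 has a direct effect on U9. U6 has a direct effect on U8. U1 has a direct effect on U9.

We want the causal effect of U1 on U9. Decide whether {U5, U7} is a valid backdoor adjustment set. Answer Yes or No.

Yes

Backdoor paths from U1 to U9 (paths whose first edge points into U1):
  P1: U1 <- U7 -> U4 <- U5 -> U9
  P2: U1 <- U7 -> U4 <- U9
Condition 1 (no descendant of U1 in the set): holds — descendants of U1 are {U4, U9}; none are in {U5, U7}.
Condition 2 (every backdoor path blocked by {U5, U7}):
  P1: blocked at fork node U7 ∈ conditioning set.
  P2: blocked at fork node U7 ∈ conditioning set.
{U5, U7} satisfies the backdoor criterion.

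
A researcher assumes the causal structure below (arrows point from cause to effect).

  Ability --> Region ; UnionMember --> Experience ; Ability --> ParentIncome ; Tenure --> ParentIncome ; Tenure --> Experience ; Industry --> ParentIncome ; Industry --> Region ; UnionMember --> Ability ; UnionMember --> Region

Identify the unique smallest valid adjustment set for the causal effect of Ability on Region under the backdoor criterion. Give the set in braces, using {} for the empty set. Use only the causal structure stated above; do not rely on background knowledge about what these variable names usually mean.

Variables eligible for adjustment (non-descendants of Ability, excluding Ability and Region): {Experience, Industry, Tenure, UnionMember}.
Backdoor paths from Ability to Region:
  P1: Ability <- UnionMember -> Experience <- Tenure -> ParentIncome <- Industry -> Region
  P2: Ability <- UnionMember -> Region
The empty set is not sufficient: P2 (Ability <- UnionMember -> Region) has no collider blocking it and no conditioned non-collider, so it is open.
Try {UnionMember}:
  P1: blocked at fork node UnionMember ∈ conditioning set.
  P2: blocked at fork node UnionMember ∈ conditioning set.
{UnionMember} contains no descendant of Ability and blocks every backdoor path.
No other singleton works — e.g. {Tenure} leaves P2 open — so {UnionMember} is the unique smallest valid adjustment set.

{UnionMember}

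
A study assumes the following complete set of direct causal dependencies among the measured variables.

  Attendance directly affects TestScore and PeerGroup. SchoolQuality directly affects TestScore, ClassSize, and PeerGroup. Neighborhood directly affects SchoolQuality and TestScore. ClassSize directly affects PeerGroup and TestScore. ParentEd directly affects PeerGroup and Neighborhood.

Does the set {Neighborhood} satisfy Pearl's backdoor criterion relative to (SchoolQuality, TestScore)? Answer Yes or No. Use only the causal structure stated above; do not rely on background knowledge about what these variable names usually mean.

Yes

Backdoor paths from SchoolQuality to TestScore (paths whose first edge points into SchoolQuality):
  P1: SchoolQuality <- Neighborhood <- ParentEd -> PeerGroup <- Attendance -> TestScore
  P2: SchoolQuality <- Neighborhood <- ParentEd -> PeerGroup <- ClassSize -> TestScore
  P3: SchoolQuality <- Neighborhood -> TestScore
Condition 1 (no descendant of SchoolQuality in the set): holds — descendants of SchoolQuality are {ClassSize, PeerGroup, TestScore}; none are in {Neighborhood}.
Condition 2 (every backdoor path blocked by {Neighborhood}):
  P1: blocked at chain node Neighborhood ∈ conditioning set.
  P2: blocked at chain node Neighborhood ∈ conditioning set.
  P3: blocked at fork node Neighborhood ∈ conditioning set.
{Neighborhood} satisfies the backdoor criterion.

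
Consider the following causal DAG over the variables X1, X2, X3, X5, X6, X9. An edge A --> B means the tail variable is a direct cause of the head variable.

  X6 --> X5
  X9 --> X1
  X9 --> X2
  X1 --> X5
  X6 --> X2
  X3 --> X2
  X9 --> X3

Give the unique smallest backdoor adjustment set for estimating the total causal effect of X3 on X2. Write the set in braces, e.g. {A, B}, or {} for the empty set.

{X9}

Variables eligible for adjustment (non-descendants of X3, excluding X3 and X2): {X1, X5, X6, X9}.
Backdoor paths from X3 to X2:
  P1: X3 <- X9 -> X1 -> X5 <- X6 -> X2
  P2: X3 <- X9 -> X2
The empty set is not sufficient: P2 (X3 <- X9 -> X2) has no collider blocking it and no conditioned non-collider, so it is open.
Try {X9}:
  P1: blocked at fork node X9 ∈ conditioning set.
  P2: blocked at fork node X9 ∈ conditioning set.
{X9} contains no descendant of X3 and blocks every backdoor path.
No other singleton works — e.g. {X6} leaves P2 open — so {X9} is the unique smallest valid adjustment set.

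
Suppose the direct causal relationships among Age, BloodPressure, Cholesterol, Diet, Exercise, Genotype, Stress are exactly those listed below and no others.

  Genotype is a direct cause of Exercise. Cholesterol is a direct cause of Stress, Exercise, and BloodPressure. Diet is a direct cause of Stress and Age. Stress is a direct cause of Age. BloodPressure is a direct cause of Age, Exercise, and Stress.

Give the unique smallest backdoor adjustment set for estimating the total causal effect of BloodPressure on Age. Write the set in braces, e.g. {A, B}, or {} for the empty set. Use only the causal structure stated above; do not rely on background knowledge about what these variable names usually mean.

Variables eligible for adjustment (non-descendants of BloodPressure, excluding BloodPressure and Age): {Cholesterol, Diet, Genotype}.
Backdoor paths from BloodPressure to Age:
  P1: BloodPressure <- Cholesterol -> Stress <- Diet -> Age
  P2: BloodPressure <- Cholesterol -> Stress -> Age
The empty set is not sufficient: P2 (BloodPressure <- Cholesterol -> Stress -> Age) has no collider blocking it and no conditioned non-collider, so it is open.
Try {Cholesterol}:
  P1: blocked at fork node Cholesterol ∈ conditioning set.
  P2: blocked at fork node Cholesterol ∈ conditioning set.
{Cholesterol} contains no descendant of BloodPressure and blocks every backdoor path.
No other singleton works — e.g. {Diet} leaves P2 open — so {Cholesterol} is the unique smallest valid adjustment set.

{Cholesterol}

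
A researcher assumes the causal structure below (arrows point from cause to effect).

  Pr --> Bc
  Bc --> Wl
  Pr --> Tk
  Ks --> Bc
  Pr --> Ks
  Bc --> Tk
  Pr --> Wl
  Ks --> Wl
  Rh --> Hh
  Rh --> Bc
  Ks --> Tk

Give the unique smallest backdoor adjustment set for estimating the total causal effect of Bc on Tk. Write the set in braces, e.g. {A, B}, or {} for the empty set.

Variables eligible for adjustment (non-descendants of Bc, excluding Bc and Tk): {Hh, Ks, Pr, Rh}.
Backdoor paths from Bc to Tk:
  P1: Bc <- Pr -> Ks -> Tk
  P2: Bc <- Pr -> Tk
  P3: Bc <- Pr -> Wl <- Ks -> Tk
  P4: Bc <- Ks <- Pr -> Tk
  P5: Bc <- Ks -> Tk
  P6: Bc <- Ks -> Wl <- Pr -> Tk
The empty set is not sufficient: P1 (Bc <- Pr -> Ks -> Tk) has no collider blocking it and no conditioned non-collider, so it is open.
Try {Ks, Pr}:
  P1: blocked at fork node Pr ∈ conditioning set.
  P2: blocked at fork node Pr ∈ conditioning set.
  P3: blocked at fork node Pr ∈ conditioning set.
  P4: blocked at chain node Ks ∈ conditioning set.
  P5: blocked at fork node Ks ∈ conditioning set.
  P6: blocked at fork node Ks ∈ conditioning set.
{Ks, Pr} contains no descendant of Bc and blocks every backdoor path.
Every element of {Ks, Pr} is needed (dropping Ks leaves P5 open; dropping Pr leaves P2 open), so no proper subset is valid.
Among all size-2 subsets of the eligible variables, only {Ks, Pr} blocks every backdoor path, so it is the unique smallest valid adjustment set.

{Ks, Pr}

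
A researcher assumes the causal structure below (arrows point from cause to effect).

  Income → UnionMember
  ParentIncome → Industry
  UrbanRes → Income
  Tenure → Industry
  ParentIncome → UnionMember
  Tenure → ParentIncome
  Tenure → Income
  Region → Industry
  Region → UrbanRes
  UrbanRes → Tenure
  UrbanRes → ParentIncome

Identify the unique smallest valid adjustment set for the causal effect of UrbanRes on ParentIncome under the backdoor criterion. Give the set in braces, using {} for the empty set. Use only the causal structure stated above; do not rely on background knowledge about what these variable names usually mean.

Variables eligible for adjustment (non-descendants of UrbanRes, excluding UrbanRes and ParentIncome): {Region}.
Backdoor paths from UrbanRes to ParentIncome:
  P1: UrbanRes <- Region -> Industry <- Tenure -> ParentIncome
  P2: UrbanRes <- Region -> Industry <- Tenure -> Income -> UnionMember <- ParentIncome
  P3: UrbanRes <- Region -> Industry <- ParentIncome
Each backdoor path contains an unconditioned collider, so every path is already blocked with the empty conditioning set:
  P1: blocked at collider Industry (neither it nor any descendant is in the conditioning set).
  P2: blocked at collider Industry (neither it nor any descendant is in the conditioning set).
  P3: blocked at collider Industry (neither it nor any descendant is in the conditioning set).
The empty set is therefore the unique smallest valid set.

{}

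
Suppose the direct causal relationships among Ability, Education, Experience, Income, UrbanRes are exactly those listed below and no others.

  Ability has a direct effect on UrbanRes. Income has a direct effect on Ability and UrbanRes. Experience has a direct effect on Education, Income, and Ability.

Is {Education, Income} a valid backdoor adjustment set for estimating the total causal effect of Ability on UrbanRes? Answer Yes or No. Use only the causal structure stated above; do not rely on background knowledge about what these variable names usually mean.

Backdoor paths from Ability to UrbanRes (paths whose first edge points into Ability):
  P1: Ability <- Experience -> Income -> UrbanRes
  P2: Ability <- Income -> UrbanRes
Condition 1 (no descendant of Ability in the set): holds — descendants of Ability are {UrbanRes}; none are in {Education, Income}.
Condition 2 (every backdoor path blocked by {Education, Income}):
  P1: blocked at chain node Income ∈ conditioning set.
  P2: blocked at fork node Income ∈ conditioning set.
{Education, Income} satisfies the backdoor criterion.

Yes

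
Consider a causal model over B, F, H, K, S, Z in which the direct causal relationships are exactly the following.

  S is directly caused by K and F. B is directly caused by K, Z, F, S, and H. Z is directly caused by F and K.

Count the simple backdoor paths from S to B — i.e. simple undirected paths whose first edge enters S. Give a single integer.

A backdoor path from S to B is any simple undirected path whose first edge points into S (i.e. leaves S via a parent).
Parents of S: {F, K}.
Enumerating:
  P1: S <- K -> Z <- F -> B
  P2: S <- K -> Z -> B
  P3: S <- K -> B
  P4: S <- F -> Z <- K -> B
  P5: S <- F -> Z -> B
  P6: S <- F -> B
That exhausts the simple backdoor paths. Count: 6.

6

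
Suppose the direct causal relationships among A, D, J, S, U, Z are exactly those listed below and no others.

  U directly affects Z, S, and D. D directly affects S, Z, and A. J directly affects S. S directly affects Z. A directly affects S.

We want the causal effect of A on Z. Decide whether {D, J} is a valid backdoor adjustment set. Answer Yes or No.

Yes

Backdoor paths from A to Z (paths whose first edge points into A):
  P1: A <- D <- U -> S -> Z
  P2: A <- D <- U -> Z
  P3: A <- D -> S <- U -> Z
  P4: A <- D -> S -> Z
  P5: A <- D -> Z
Condition 1 (no descendant of A in the set): holds — descendants of A are {S, Z}; none are in {D, J}.
Condition 2 (every backdoor path blocked by {D, J}):
  P1: blocked at chain node D ∈ conditioning set.
  P2: blocked at chain node D ∈ conditioning set.
  P3: blocked at fork node D ∈ conditioning set.
  P4: blocked at fork node D ∈ conditioning set.
  P5: blocked at fork node D ∈ conditioning set.
{D, J} satisfies the backdoor criterion.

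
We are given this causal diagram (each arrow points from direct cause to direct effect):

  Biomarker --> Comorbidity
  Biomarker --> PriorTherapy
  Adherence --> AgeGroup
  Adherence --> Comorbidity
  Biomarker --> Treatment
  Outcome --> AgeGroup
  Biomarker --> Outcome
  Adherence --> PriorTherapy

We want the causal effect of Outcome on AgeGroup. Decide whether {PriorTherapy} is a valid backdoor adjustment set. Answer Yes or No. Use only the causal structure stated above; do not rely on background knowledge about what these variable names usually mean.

No

Backdoor paths from Outcome to AgeGroup (paths whose first edge points into Outcome):
  P1: Outcome <- Biomarker -> Comorbidity <- Adherence -> AgeGroup
  P2: Outcome <- Biomarker -> PriorTherapy <- Adherence -> AgeGroup
Condition 1 (no descendant of Outcome in the set): holds — descendants of Outcome are {AgeGroup}; none are in {PriorTherapy}.
Condition 2 (every backdoor path blocked by {PriorTherapy}):
  P1: blocked at collider Comorbidity (neither it nor any descendant is in the conditioning set).
  P2: open — collider(s) PriorTherapy are conditioned on (or have a conditioned descendant) and no non-collider on the path is in the set.
{PriorTherapy} does not satisfy the backdoor criterion.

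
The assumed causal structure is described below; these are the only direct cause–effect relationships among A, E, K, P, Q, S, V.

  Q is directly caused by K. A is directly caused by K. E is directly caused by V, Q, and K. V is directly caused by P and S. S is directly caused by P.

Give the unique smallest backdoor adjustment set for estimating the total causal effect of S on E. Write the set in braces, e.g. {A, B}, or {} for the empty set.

{P}

Variables eligible for adjustment (non-descendants of S, excluding S and E): {A, K, P, Q}.
Backdoor paths from S to E:
  P1: S <- P -> V -> E
The empty set is not sufficient: P1 (S <- P -> V -> E) has no collider blocking it and no conditioned non-collider, so it is open.
Try {P}:
  P1: blocked at fork node P ∈ conditioning set.
{P} contains no descendant of S and blocks every backdoor path.
No other singleton works — e.g. {K} leaves P1 open — so {P} is the unique smallest valid adjustment set.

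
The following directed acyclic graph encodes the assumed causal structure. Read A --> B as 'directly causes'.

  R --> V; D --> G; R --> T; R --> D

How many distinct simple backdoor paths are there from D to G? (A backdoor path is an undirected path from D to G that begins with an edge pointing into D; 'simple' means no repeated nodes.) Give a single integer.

A backdoor path from D to G is any simple undirected path whose first edge points into D (i.e. leaves D via a parent).
Parents of D: {R}.
No simple path from any parent of D reaches G without revisiting D, so there are no backdoor paths.

0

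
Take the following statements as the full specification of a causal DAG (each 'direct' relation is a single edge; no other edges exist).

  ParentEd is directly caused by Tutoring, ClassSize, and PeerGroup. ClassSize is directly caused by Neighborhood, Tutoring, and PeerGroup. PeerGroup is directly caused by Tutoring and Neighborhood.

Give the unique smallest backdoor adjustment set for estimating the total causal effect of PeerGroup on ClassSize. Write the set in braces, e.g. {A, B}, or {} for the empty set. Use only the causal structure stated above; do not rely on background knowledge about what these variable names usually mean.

{Neighborhood, Tutoring}

Variables eligible for adjustment (non-descendants of PeerGroup, excluding PeerGroup and ClassSize): {Neighborhood, Tutoring}.
Backdoor paths from PeerGroup to ClassSize:
  P1: PeerGroup <- Neighborhood -> ClassSize
  P2: PeerGroup <- Tutoring -> ClassSize
  P3: PeerGroup <- Tutoring -> ParentEd <- ClassSize
The empty set is not sufficient: P1 (PeerGroup <- Neighborhood -> ClassSize) has no collider blocking it and no conditioned non-collider, so it is open.
Try {Neighborhood, Tutoring}:
  P1: blocked at fork node Neighborhood ∈ conditioning set.
  P2: blocked at fork node Tutoring ∈ conditioning set.
  P3: blocked at fork node Tutoring ∈ conditioning set.
{Neighborhood, Tutoring} contains no descendant of PeerGroup and blocks every backdoor path.
Every element of {Neighborhood, Tutoring} is needed (dropping Neighborhood leaves P1 open; dropping Tutoring leaves P2 open), so no proper subset is valid.
Among all size-2 subsets of the eligible variables, only {Neighborhood, Tutoring} blocks every backdoor path, so it is the unique smallest valid adjustment set.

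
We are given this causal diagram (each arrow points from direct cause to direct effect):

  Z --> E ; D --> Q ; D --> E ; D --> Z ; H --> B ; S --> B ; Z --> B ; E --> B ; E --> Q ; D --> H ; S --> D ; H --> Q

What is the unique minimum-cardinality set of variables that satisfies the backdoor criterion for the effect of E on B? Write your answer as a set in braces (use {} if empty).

Variables eligible for adjustment (non-descendants of E, excluding E and B): {D, H, S, Z}.
Backdoor paths from E to B:
  P1: E <- D <- S -> B
  P2: E <- D -> Z -> B
  P3: E <- D -> H -> B
  P4: E <- D -> Q <- H -> B
  P5: E <- Z <- D <- S -> B
  P6: E <- Z <- D -> H -> B
  P7: E <- Z <- D -> Q <- H -> B
  P8: E <- Z -> B
The empty set is not sufficient: P1 (E <- D <- S -> B) has no collider blocking it and no conditioned non-collider, so it is open.
Try {D, Z}:
  P1: blocked at chain node D ∈ conditioning set.
  P2: blocked at fork node D ∈ conditioning set.
  P3: blocked at fork node D ∈ conditioning set.
  P4: blocked at fork node D ∈ conditioning set.
  P5: blocked at chain node Z ∈ conditioning set.
  P6: blocked at chain node Z ∈ conditioning set.
  P7: blocked at chain node Z ∈ conditioning set.
  P8: blocked at fork node Z ∈ conditioning set.
{D, Z} contains no descendant of E and blocks every backdoor path.
Every element of {D, Z} is needed (dropping D leaves P1 open; dropping Z leaves P8 open), so no proper subset is valid.
Among all size-2 subsets of the eligible variables, only {D, Z} blocks every backdoor path, so it is the unique smallest valid adjustment set.

{D, Z}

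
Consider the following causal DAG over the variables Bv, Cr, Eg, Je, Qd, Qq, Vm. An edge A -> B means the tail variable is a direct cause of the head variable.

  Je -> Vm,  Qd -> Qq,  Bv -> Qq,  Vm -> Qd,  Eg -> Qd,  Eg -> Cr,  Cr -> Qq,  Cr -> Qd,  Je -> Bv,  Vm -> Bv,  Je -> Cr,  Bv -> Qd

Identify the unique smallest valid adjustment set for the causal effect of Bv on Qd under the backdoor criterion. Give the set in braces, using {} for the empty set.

Variables eligible for adjustment (non-descendants of Bv, excluding Bv and Qd): {Cr, Eg, Je, Vm}.
Backdoor paths from Bv to Qd:
  P1: Bv <- Je -> Vm -> Qd
  P2: Bv <- Je -> Cr <- Eg -> Qd
  P3: Bv <- Je -> Cr -> Qd
  P4: Bv <- Je -> Cr -> Qq <- Qd
  P5: Bv <- Vm <- Je -> Cr <- Eg -> Qd
  P6: Bv <- Vm <- Je -> Cr -> Qd
  P7: Bv <- Vm <- Je -> Cr -> Qq <- Qd
  P8: Bv <- Vm -> Qd
The empty set is not sufficient: P1 (Bv <- Je -> Vm -> Qd) has no collider blocking it and no conditioned non-collider, so it is open.
Try {Je, Vm}:
  P1: blocked at fork node Je ∈ conditioning set.
  P2: blocked at fork node Je ∈ conditioning set.
  P3: blocked at fork node Je ∈ conditioning set.
  P4: blocked at fork node Je ∈ conditioning set.
  P5: blocked at chain node Vm ∈ conditioning set.
  P6: blocked at chain node Vm ∈ conditioning set.
  P7: blocked at chain node Vm ∈ conditioning set.
  P8: blocked at fork node Vm ∈ conditioning set.
{Je, Vm} contains no descendant of Bv and blocks every backdoor path.
Every element of {Je, Vm} is needed (dropping Je leaves P3 open; dropping Vm leaves P8 open), so no proper subset is valid.
Among all size-2 subsets of the eligible variables, only {Je, Vm} blocks every backdoor path, so it is the unique smallest valid adjustment set.

{Je, Vm}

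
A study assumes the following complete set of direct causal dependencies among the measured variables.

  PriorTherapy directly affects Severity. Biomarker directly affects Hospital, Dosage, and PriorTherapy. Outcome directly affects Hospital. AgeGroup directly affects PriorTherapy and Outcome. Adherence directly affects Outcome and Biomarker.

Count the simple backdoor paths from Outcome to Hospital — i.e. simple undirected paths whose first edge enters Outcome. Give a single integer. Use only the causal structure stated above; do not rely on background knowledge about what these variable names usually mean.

2

A backdoor path from Outcome to Hospital is any simple undirected path whose first edge points into Outcome (i.e. leaves Outcome via a parent).
Parents of Outcome: {Adherence, AgeGroup}.
Enumerating:
  P1: Outcome <- Adherence -> Biomarker -> Hospital
  P2: Outcome <- AgeGroup -> PriorTherapy <- Biomarker -> Hospital
That exhausts the simple backdoor paths. Count: 2.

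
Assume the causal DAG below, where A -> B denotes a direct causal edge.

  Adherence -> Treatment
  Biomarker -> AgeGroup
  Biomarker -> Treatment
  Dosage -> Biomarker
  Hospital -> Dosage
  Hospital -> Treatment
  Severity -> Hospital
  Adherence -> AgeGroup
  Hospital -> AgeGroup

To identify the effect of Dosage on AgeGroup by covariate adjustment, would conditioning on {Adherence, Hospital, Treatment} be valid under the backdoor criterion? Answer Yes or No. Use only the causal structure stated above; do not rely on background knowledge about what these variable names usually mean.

No

Backdoor paths from Dosage to AgeGroup (paths whose first edge points into Dosage):
  P1: Dosage <- Hospital -> AgeGroup
  P2: Dosage <- Hospital -> Treatment <- Biomarker -> AgeGroup
  P3: Dosage <- Hospital -> Treatment <- Adherence -> AgeGroup
Condition 1 (no descendant of Dosage in the set): FAILS — Treatment is a descendant of Dosage.
Condition 2 (every backdoor path blocked by {Adherence, Hospital, Treatment}):
  P1: blocked at fork node Hospital ∈ conditioning set.
  P2: blocked at fork node Hospital ∈ conditioning set.
  P3: blocked at fork node Hospital ∈ conditioning set.
{Adherence, Hospital, Treatment} does not satisfy the backdoor criterion.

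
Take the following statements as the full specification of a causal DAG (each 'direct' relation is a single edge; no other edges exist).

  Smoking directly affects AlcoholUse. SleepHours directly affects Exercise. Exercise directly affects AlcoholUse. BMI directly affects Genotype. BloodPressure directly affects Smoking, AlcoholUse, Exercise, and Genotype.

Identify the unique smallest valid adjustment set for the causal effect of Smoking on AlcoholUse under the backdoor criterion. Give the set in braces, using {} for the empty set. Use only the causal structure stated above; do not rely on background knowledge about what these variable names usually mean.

Variables eligible for adjustment (non-descendants of Smoking, excluding Smoking and AlcoholUse): {BMI, BloodPressure, Exercise, Genotype, SleepHours}.
Backdoor paths from Smoking to AlcoholUse:
  P1: Smoking <- BloodPressure -> Exercise -> AlcoholUse
  P2: Smoking <- BloodPressure -> AlcoholUse
The empty set is not sufficient: P1 (Smoking <- BloodPressure -> Exercise -> AlcoholUse) has no collider blocking it and no conditioned non-collider, so it is open.
Try {BloodPressure}:
  P1: blocked at fork node BloodPressure ∈ conditioning set.
  P2: blocked at fork node BloodPressure ∈ conditioning set.
{BloodPressure} contains no descendant of Smoking and blocks every backdoor path.
No other singleton works — e.g. {BMI} leaves P1 open — so {BloodPressure} is the unique smallest valid adjustment set.

{BloodPressure}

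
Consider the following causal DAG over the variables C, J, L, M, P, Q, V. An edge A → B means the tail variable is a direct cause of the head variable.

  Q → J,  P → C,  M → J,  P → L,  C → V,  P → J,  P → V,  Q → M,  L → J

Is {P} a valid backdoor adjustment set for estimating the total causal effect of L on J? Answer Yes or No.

Yes

Backdoor paths from L to J (paths whose first edge points into L):
  P1: L <- P -> J
Condition 1 (no descendant of L in the set): holds — descendants of L are {J}; none are in {P}.
Condition 2 (every backdoor path blocked by {P}):
  P1: blocked at fork node P ∈ conditioning set.
{P} satisfies the backdoor criterion.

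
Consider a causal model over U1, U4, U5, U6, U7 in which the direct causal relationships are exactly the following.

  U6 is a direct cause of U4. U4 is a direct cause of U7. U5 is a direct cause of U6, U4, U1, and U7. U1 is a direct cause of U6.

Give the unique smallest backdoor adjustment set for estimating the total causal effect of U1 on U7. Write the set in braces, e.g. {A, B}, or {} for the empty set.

{U5}

Variables eligible for adjustment (non-descendants of U1, excluding U1 and U7): {U5}.
Backdoor paths from U1 to U7:
  P1: U1 <- U5 -> U6 -> U4 -> U7
  P2: U1 <- U5 -> U4 -> U7
  P3: U1 <- U5 -> U7
The empty set is not sufficient: P1 (U1 <- U5 -> U6 -> U4 -> U7) has no collider blocking it and no conditioned non-collider, so it is open.
Try {U5}:
  P1: blocked at fork node U5 ∈ conditioning set.
  P2: blocked at fork node U5 ∈ conditioning set.
  P3: blocked at fork node U5 ∈ conditioning set.
{U5} contains no descendant of U1 and blocks every backdoor path.
{U5} is the unique smallest valid adjustment set.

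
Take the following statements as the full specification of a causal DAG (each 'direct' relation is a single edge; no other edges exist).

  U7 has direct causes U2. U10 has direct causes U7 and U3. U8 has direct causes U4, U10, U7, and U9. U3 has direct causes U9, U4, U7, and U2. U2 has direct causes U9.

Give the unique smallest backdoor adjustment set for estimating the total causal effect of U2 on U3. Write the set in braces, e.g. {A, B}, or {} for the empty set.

{U9}

Variables eligible for adjustment (non-descendants of U2, excluding U2 and U3): {U4, U9}.
Backdoor paths from U2 to U3:
  P1: U2 <- U9 -> U3
  P2: U2 <- U9 -> U8 <- U4 -> U3
  P3: U2 <- U9 -> U8 <- U7 -> U3
  P4: U2 <- U9 -> U8 <- U7 -> U10 <- U3
  P5: U2 <- U9 -> U8 <- U10 <- U7 -> U3
  P6: U2 <- U9 -> U8 <- U10 <- U3
The empty set is not sufficient: P1 (U2 <- U9 -> U3) has no collider blocking it and no conditioned non-collider, so it is open.
Try {U9}:
  P1: blocked at fork node U9 ∈ conditioning set.
  P2: blocked at fork node U9 ∈ conditioning set.
  P3: blocked at fork node U9 ∈ conditioning set.
  P4: blocked at fork node U9 ∈ conditioning set.
  P5: blocked at fork node U9 ∈ conditioning set.
  P6: blocked at fork node U9 ∈ conditioning set.
{U9} contains no descendant of U2 and blocks every backdoor path.
No other singleton works — e.g. {U4} leaves P1 open — so {U9} is the unique smallest valid adjustment set.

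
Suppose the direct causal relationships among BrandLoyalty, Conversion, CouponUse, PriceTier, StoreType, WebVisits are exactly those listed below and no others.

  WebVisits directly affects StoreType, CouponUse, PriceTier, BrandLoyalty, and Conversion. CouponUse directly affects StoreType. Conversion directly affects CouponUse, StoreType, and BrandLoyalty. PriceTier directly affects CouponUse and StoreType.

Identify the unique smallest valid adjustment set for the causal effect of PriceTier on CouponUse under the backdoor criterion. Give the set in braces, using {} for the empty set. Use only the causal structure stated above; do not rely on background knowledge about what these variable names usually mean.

{WebVisits}

Variables eligible for adjustment (non-descendants of PriceTier, excluding PriceTier and CouponUse): {BrandLoyalty, Conversion, WebVisits}.
Backdoor paths from PriceTier to CouponUse:
  P1: PriceTier <- WebVisits -> Conversion -> CouponUse
  P2: PriceTier <- WebVisits -> Conversion -> StoreType <- CouponUse
  P3: PriceTier <- WebVisits -> BrandLoyalty <- Conversion -> CouponUse
  P4: PriceTier <- WebVisits -> BrandLoyalty <- Conversion -> StoreType <- CouponUse
  P5: PriceTier <- WebVisits -> CouponUse
  P6: PriceTier <- WebVisits -> StoreType <- Conversion -> CouponUse
  P7: PriceTier <- WebVisits -> StoreType <- CouponUse
The empty set is not sufficient: P1 (PriceTier <- WebVisits -> Conversion -> CouponUse) has no collider blocking it and no conditioned non-collider, so it is open.
Try {WebVisits}:
  P1: blocked at fork node WebVisits ∈ conditioning set.
  P2: blocked at fork node WebVisits ∈ conditioning set.
  P3: blocked at fork node WebVisits ∈ conditioning set.
  P4: blocked at fork node WebVisits ∈ conditioning set.
  P5: blocked at fork node WebVisits ∈ conditioning set.
  P6: blocked at fork node WebVisits ∈ conditioning set.
  P7: blocked at fork node WebVisits ∈ conditioning set.
{WebVisits} contains no descendant of PriceTier and blocks every backdoor path.
No other singleton works — e.g. {Conversion} leaves P5 open — so {WebVisits} is the unique smallest valid adjustment set.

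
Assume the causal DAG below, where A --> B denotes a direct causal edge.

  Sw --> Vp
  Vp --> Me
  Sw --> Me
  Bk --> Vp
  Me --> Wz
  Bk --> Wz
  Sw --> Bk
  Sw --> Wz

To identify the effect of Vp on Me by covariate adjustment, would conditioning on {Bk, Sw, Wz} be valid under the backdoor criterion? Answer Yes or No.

Backdoor paths from Vp to Me (paths whose first edge points into Vp):
  P1: Vp <- Sw -> Bk -> Wz <- Me
  P2: Vp <- Sw -> Me
  P3: Vp <- Sw -> Wz <- Me
  P4: Vp <- Bk <- Sw -> Me
  P5: Vp <- Bk <- Sw -> Wz <- Me
  P6: Vp <- Bk -> Wz <- Sw -> Me
  P7: Vp <- Bk -> Wz <- Me
Condition 1 (no descendant of Vp in the set): FAILS — Wz is a descendant of Vp.
Condition 2 (every backdoor path blocked by {Bk, Sw, Wz}):
  P1: blocked at fork node Sw ∈ conditioning set.
  P2: blocked at fork node Sw ∈ conditioning set.
  P3: blocked at fork node Sw ∈ conditioning set.
  P4: blocked at chain node Bk ∈ conditioning set.
  P5: blocked at chain node Bk ∈ conditioning set.
  P6: blocked at fork node Bk ∈ conditioning set.
  P7: blocked at fork node Bk ∈ conditioning set.
{Bk, Sw, Wz} does not satisfy the backdoor criterion.

No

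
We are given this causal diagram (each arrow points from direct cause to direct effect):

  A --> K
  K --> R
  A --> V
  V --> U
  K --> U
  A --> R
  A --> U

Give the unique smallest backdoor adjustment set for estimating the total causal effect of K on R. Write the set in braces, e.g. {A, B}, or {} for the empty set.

{A}

Variables eligible for adjustment (non-descendants of K, excluding K and R): {A, V}.
Backdoor paths from K to R:
  P1: K <- A -> R
The empty set is not sufficient: P1 (K <- A -> R) has no collider blocking it and no conditioned non-collider, so it is open.
Try {A}:
  P1: blocked at fork node A ∈ conditioning set.
{A} contains no descendant of K and blocks every backdoor path.
No other singleton works — e.g. {V} leaves P1 open — so {A} is the unique smallest valid adjustment set.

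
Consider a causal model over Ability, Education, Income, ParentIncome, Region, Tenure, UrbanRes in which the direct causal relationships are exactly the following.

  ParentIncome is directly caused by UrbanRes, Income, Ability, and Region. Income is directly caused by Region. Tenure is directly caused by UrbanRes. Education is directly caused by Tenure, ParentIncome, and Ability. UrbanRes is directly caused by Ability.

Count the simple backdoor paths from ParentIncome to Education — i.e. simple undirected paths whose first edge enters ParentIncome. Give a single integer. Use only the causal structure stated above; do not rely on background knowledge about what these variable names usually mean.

A backdoor path from ParentIncome to Education is any simple undirected path whose first edge points into ParentIncome (i.e. leaves ParentIncome via a parent).
Parents of ParentIncome: {Ability, Income, Region, UrbanRes}.
Enumerating:
  P1: ParentIncome <- Ability -> UrbanRes -> Tenure -> Education
  P2: ParentIncome <- Ability -> Education
  P3: ParentIncome <- UrbanRes <- Ability -> Education
  P4: ParentIncome <- UrbanRes -> Tenure -> Education
That exhausts the simple backdoor paths. Count: 4.

4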